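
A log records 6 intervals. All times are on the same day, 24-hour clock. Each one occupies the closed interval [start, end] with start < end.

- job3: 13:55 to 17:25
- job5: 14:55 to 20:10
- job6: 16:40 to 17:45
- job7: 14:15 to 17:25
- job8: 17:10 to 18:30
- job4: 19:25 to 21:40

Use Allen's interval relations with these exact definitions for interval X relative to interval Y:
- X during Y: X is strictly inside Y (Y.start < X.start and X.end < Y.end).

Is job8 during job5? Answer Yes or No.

job8 = [17:10, 18:30], job5 = [14:55, 20:10].
Actual relation of job8 to job5: during.
Asked whether 'during' holds → Yes.

Yes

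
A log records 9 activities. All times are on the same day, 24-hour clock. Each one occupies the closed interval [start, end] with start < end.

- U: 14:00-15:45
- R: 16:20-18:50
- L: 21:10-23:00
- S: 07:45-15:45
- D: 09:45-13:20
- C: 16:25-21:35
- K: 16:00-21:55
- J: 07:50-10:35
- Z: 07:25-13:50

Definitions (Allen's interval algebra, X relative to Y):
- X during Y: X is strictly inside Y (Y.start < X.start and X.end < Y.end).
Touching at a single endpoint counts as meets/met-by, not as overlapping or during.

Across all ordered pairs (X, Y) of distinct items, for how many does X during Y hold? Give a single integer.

6

Checking all 72 ordered pairs for relation 'during'; matching pairs in alphabetical order:
(C, K): C during K ✓
(D, S): D during S ✓
(D, Z): D during Z ✓
(J, S): J during S ✓
(J, Z): J during Z ✓
(R, K): R during K ✓
Count: 6.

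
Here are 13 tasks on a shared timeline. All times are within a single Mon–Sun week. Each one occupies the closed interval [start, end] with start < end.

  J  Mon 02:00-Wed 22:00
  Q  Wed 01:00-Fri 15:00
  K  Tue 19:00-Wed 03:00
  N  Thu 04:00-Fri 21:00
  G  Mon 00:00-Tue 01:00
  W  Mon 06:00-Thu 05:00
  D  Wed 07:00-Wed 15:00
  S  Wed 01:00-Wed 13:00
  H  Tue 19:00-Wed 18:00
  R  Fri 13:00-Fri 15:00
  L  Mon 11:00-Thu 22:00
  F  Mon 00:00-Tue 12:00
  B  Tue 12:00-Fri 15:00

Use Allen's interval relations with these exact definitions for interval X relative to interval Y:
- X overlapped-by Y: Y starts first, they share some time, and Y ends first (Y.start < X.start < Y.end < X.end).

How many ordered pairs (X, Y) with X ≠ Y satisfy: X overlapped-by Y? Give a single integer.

23

Checking all 156 ordered pairs for relation 'overlapped-by'; matching pairs in alphabetical order:
(B, J): B overlapped-by J ✓
(B, L): B overlapped-by L ✓
(B, W): B overlapped-by W ✓
(D, S): D overlapped-by S ✓
(J, F): J overlapped-by F ✓
(J, G): J overlapped-by G ✓
(L, F): L overlapped-by F ✓
(L, G): L overlapped-by G ✓
(L, J): L overlapped-by J ✓
(L, W): L overlapped-by W ✓
(N, B): N overlapped-by B ✓
(N, L): N overlapped-by L ✓
(N, Q): N overlapped-by Q ✓
(N, W): N overlapped-by W ✓
(Q, H): Q overlapped-by H ✓
(Q, J): Q overlapped-by J ✓
(Q, K): Q overlapped-by K ✓
(Q, L): Q overlapped-by L ✓
(Q, W): Q overlapped-by W ✓
(S, K): S overlapped-by K ✓
(W, F): W overlapped-by F ✓
(W, G): W overlapped-by G ✓
(W, J): W overlapped-by J ✓
Count: 23.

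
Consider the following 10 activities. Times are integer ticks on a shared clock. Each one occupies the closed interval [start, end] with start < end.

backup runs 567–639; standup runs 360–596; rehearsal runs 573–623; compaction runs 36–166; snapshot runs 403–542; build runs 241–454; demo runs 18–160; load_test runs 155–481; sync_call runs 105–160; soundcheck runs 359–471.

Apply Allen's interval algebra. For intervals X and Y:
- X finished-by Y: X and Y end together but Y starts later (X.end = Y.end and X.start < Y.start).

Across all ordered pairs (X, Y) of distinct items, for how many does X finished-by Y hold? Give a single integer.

Checking all 90 ordered pairs for relation 'finished-by'; matching pairs in alphabetical order:
(demo, sync_call): demo finished-by sync_call ✓
Count: 1.

1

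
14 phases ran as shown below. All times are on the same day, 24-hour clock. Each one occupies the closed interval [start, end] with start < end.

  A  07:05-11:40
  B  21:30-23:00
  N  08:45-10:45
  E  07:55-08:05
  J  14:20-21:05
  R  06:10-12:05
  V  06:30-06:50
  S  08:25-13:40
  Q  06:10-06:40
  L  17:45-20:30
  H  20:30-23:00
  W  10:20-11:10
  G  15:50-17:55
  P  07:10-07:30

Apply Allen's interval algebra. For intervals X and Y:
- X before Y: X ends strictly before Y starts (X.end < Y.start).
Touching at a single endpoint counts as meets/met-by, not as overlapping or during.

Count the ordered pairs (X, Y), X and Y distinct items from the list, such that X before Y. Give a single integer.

68

Checking all 182 ordered pairs for relation 'before'; matching pairs in alphabetical order:
(A, B): A before B ✓
(A, G): A before G ✓
(A, H): A before H ✓
(A, J): A before J ✓
(A, L): A before L ✓
(E, B): E before B ✓
(E, G): E before G ✓
(E, H): E before H ✓
(E, J): E before J ✓
(E, L): E before L ✓
(E, N): E before N ✓
(E, S): E before S ✓
(E, W): E before W ✓
(G, B): G before B ✓
(G, H): G before H ✓
(J, B): J before B ✓
(L, B): L before B ✓
(N, B): N before B ✓
(N, G): N before G ✓
(N, H): N before H ✓
(N, J): N before J ✓
(N, L): N before L ✓
(P, B): P before B ✓
(P, E): P before E ✓
... plus 44 further pairs not listed.
Count: 68.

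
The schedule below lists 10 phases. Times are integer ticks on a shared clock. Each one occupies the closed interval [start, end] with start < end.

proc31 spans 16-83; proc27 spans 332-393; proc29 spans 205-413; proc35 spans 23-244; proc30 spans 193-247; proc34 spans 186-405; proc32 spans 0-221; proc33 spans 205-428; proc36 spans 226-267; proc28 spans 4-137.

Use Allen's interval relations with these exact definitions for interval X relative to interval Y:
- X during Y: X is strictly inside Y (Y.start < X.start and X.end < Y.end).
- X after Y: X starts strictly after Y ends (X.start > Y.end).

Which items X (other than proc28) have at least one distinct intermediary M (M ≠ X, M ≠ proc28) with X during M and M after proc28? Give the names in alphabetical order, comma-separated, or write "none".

proc27, proc30, proc36

Target proc28 = [4, 137].
Intermediaries M with M after proc28: proc27, proc29, proc30, proc33, proc34, proc36.
Via proc27 — items with X during proc27: none.
Via proc29 — items with X during proc29: proc27, proc36.
Via proc30 — items with X during proc30: none.
Via proc33 — items with X during proc33: proc27, proc36.
Via proc34 — items with X during proc34: proc27, proc30, proc36.
Via proc36 — items with X during proc36: none.
Union: proc27, proc30, proc36.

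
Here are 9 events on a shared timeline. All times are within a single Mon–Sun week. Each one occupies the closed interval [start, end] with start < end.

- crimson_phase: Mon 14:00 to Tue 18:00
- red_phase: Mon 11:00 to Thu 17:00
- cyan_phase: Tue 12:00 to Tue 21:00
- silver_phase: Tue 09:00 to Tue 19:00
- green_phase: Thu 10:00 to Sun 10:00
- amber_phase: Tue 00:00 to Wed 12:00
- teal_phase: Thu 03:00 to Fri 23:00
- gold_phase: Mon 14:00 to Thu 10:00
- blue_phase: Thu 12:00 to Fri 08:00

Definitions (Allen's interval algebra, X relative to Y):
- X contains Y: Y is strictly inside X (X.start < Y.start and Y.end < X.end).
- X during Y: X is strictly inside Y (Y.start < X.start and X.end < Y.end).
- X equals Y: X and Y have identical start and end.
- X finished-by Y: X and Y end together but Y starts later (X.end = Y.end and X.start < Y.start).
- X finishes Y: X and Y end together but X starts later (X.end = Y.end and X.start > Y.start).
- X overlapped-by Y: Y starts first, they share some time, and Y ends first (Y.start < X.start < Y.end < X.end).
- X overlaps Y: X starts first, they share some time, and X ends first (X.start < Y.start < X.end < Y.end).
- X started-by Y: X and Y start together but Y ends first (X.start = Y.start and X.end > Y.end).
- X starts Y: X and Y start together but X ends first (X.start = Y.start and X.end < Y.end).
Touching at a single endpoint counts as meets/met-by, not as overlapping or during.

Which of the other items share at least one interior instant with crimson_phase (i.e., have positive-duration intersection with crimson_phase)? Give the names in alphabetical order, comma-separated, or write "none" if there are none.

amber_phase, cyan_phase, gold_phase, red_phase, silver_phase

Target crimson_phase = [Mon 14:00, Tue 18:00].
amber_phase [Tue 00:00, Wed 12:00] → overlapped-by → yes.
blue_phase [Thu 12:00, Fri 08:00] → after → no.
cyan_phase [Tue 12:00, Tue 21:00] → overlapped-by → yes.
gold_phase [Mon 14:00, Thu 10:00] → started-by → yes.
green_phase [Thu 10:00, Sun 10:00] → after → no.
red_phase [Mon 11:00, Thu 17:00] → contains → yes.
silver_phase [Tue 09:00, Tue 19:00] → overlapped-by → yes.
teal_phase [Thu 03:00, Fri 23:00] → after → no.
Result: amber_phase, cyan_phase, gold_phase, red_phase, silver_phase.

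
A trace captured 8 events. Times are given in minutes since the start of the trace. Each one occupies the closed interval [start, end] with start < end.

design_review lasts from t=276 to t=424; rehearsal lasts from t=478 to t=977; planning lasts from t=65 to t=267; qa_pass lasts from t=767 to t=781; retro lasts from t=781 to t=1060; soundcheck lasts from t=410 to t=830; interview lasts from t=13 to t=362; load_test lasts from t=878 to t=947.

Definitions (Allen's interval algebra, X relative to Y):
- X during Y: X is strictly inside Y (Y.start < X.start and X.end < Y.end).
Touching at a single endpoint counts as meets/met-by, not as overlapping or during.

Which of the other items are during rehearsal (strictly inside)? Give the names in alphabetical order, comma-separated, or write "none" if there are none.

load_test, qa_pass

Target rehearsal = [t=478, t=977].
design_review [t=276, t=424] → before → no.
interview [t=13, t=362] → before → no.
load_test [t=878, t=947] → during → yes.
planning [t=65, t=267] → before → no.
qa_pass [t=767, t=781] → during → yes.
retro [t=781, t=1060] → overlapped-by → no.
soundcheck [t=410, t=830] → overlaps → no.
Result: load_test, qa_pass.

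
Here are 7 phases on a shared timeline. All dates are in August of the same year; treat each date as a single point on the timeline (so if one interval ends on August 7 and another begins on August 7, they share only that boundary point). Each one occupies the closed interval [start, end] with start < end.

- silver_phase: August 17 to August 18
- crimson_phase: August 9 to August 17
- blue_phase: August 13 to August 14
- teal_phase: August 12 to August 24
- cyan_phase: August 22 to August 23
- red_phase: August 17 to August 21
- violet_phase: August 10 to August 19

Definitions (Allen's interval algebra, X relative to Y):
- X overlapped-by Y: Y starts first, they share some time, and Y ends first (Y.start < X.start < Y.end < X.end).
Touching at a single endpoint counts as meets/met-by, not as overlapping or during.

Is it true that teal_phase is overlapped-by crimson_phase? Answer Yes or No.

Yes

teal_phase = [August 12, August 24], crimson_phase = [August 9, August 17].
Actual relation of teal_phase to crimson_phase: overlapped-by.
Asked whether 'overlapped-by' holds → Yes.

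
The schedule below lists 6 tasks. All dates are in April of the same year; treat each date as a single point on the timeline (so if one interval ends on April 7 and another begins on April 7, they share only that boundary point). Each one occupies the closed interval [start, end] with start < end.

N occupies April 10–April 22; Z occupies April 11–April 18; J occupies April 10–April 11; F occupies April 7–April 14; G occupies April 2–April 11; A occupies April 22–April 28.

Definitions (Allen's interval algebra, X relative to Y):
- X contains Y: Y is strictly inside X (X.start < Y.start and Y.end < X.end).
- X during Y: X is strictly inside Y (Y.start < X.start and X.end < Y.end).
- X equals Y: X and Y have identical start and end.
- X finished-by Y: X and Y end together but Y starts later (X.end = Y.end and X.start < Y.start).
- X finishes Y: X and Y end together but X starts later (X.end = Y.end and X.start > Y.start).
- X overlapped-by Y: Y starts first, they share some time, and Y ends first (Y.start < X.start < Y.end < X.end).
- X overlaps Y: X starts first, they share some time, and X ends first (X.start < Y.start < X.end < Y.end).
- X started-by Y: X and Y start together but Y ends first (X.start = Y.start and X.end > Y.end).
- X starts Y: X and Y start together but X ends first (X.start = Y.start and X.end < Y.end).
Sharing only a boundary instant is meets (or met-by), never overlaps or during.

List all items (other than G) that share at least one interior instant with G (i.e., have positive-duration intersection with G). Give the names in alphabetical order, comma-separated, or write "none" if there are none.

Target G = [April 2, April 11].
A [April 22, April 28] → after → no.
F [April 7, April 14] → overlapped-by → yes.
J [April 10, April 11] → finishes → yes.
N [April 10, April 22] → overlapped-by → yes.
Z [April 11, April 18] → met-by → no.
Result: F, J, N.

F, J, N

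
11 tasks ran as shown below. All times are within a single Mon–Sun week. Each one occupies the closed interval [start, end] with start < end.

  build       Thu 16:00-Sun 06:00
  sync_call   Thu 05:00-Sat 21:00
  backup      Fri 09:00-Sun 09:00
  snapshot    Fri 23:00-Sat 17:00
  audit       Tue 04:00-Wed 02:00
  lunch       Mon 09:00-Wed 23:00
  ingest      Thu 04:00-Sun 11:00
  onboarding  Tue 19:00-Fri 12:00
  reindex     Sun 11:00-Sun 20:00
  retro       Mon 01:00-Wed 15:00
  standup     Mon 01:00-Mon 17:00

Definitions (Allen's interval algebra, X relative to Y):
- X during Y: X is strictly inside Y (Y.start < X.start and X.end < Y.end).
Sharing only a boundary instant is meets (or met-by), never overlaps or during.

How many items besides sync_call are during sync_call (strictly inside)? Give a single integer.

Target sync_call = [Thu 05:00, Sat 21:00].
audit [Tue 04:00, Wed 02:00] → before → no.
backup [Fri 09:00, Sun 09:00] → overlapped-by → no.
build [Thu 16:00, Sun 06:00] → overlapped-by → no.
ingest [Thu 04:00, Sun 11:00] → contains → no.
lunch [Mon 09:00, Wed 23:00] → before → no.
onboarding [Tue 19:00, Fri 12:00] → overlaps → no.
reindex [Sun 11:00, Sun 20:00] → after → no.
retro [Mon 01:00, Wed 15:00] → before → no.
snapshot [Fri 23:00, Sat 17:00] → during → counts.
standup [Mon 01:00, Mon 17:00] → before → no.
Total: 1.

1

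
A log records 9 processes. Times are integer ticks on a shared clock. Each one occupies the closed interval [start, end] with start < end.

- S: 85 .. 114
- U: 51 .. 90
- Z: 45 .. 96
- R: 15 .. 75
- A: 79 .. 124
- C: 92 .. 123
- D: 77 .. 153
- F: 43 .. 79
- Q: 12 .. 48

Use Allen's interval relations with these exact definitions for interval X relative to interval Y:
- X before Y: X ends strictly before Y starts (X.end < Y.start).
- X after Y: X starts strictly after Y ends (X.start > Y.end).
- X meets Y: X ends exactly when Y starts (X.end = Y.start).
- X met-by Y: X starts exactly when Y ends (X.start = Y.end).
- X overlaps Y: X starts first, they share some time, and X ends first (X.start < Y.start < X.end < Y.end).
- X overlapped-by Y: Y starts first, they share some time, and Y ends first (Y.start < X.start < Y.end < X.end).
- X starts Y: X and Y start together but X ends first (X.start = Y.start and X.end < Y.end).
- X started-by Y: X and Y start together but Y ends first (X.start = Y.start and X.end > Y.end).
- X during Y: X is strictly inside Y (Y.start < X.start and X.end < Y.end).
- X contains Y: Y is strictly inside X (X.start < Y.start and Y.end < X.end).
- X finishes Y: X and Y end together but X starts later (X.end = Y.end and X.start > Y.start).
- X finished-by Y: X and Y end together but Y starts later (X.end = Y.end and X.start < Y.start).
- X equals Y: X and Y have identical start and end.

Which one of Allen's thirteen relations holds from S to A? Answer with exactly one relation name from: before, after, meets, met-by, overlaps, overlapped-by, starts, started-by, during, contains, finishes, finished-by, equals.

during

S = [85, 114]; A = [79, 124].
Compare endpoints: S.start > A.start, S.start < A.end, S.end > A.start, S.end < A.end.
That pattern is 'during'.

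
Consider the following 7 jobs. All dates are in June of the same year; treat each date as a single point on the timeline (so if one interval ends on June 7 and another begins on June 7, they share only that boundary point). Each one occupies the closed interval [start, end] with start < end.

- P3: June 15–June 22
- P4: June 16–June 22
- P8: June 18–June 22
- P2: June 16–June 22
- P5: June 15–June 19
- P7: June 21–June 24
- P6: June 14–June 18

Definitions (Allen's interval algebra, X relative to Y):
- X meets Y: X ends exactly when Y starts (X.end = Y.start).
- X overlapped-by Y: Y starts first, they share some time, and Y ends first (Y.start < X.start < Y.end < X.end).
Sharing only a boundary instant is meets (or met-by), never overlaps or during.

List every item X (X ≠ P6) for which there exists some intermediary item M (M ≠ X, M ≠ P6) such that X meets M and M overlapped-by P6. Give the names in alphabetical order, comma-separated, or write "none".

Target P6 = [June 14, June 18].
Intermediaries M with M overlapped-by P6: P2, P3, P4, P5.
Via P2 — items with X meets P2: none.
Via P3 — items with X meets P3: none.
Via P4 — items with X meets P4: none.
Via P5 — items with X meets P5: none.
Union: none.

none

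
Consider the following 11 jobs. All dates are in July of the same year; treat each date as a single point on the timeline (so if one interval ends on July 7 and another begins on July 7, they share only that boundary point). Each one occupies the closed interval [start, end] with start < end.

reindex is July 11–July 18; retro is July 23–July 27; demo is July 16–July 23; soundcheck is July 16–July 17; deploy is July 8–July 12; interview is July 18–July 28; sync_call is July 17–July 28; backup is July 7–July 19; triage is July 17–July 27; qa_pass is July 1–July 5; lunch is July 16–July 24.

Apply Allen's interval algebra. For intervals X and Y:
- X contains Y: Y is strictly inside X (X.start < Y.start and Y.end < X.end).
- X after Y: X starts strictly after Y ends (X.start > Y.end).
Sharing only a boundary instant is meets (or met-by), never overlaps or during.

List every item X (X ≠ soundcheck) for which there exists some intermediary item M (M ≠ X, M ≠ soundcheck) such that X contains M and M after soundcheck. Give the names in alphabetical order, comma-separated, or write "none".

interview, sync_call

Target soundcheck = [July 16, July 17].
Intermediaries M with M after soundcheck: interview, retro.
Via interview — items with X contains interview: none.
Via retro — items with X contains retro: interview, sync_call.
Union: interview, sync_call.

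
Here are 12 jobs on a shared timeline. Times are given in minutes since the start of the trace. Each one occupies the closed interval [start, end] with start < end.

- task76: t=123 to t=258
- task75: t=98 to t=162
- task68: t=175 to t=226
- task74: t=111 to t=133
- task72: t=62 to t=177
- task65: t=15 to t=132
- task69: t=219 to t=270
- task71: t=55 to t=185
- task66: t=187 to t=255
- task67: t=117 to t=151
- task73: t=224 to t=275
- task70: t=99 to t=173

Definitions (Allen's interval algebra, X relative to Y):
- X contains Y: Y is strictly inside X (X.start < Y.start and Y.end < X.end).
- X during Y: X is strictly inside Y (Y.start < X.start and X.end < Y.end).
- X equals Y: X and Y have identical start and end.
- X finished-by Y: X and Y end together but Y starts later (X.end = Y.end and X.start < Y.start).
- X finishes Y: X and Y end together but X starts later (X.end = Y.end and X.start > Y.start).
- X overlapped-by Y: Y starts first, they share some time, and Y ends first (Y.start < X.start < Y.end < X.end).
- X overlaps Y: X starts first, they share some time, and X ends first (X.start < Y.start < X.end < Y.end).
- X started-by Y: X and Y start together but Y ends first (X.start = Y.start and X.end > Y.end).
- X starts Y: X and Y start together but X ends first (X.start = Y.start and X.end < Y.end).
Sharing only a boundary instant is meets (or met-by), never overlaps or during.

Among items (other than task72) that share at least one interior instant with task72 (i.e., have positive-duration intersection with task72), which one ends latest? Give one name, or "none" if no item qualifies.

Target task72 = [t=62, t=177].
task65 [t=15, t=132] → overlaps → candidate.
task66 [t=187, t=255] → after → excluded.
task67 [t=117, t=151] → during → candidate.
task68 [t=175, t=226] → overlapped-by → candidate.
task69 [t=219, t=270] → after → excluded.
task70 [t=99, t=173] → during → candidate.
task71 [t=55, t=185] → contains → candidate.
task73 [t=224, t=275] → after → excluded.
task74 [t=111, t=133] → during → candidate.
task75 [t=98, t=162] → during → candidate.
task76 [t=123, t=258] → overlapped-by → candidate.
Among candidates, latest end is t=258 → task76.

task76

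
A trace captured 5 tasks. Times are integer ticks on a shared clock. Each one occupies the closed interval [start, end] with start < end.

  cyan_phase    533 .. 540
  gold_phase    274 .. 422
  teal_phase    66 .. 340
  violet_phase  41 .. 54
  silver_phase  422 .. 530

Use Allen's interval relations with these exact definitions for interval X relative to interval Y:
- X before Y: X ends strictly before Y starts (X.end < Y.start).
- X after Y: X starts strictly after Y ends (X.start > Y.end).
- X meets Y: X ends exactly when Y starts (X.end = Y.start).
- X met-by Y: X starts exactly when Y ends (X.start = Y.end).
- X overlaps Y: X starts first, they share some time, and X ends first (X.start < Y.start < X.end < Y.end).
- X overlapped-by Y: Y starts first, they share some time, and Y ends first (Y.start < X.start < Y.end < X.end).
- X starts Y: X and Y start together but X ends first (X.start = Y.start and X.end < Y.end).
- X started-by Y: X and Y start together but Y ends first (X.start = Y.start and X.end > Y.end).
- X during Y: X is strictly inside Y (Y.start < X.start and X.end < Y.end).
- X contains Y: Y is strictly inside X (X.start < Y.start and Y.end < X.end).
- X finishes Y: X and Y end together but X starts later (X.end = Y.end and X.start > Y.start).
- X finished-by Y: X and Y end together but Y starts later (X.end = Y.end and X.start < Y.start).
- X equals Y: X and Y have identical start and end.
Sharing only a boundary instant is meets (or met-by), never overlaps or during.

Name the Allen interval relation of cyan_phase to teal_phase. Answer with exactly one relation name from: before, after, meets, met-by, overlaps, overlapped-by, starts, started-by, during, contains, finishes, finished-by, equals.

after

cyan_phase = [533, 540]; teal_phase = [66, 340].
Compare endpoints: cyan_phase.start > teal_phase.start, cyan_phase.start > teal_phase.end, cyan_phase.end > teal_phase.start, cyan_phase.end > teal_phase.end.
That pattern is 'after'.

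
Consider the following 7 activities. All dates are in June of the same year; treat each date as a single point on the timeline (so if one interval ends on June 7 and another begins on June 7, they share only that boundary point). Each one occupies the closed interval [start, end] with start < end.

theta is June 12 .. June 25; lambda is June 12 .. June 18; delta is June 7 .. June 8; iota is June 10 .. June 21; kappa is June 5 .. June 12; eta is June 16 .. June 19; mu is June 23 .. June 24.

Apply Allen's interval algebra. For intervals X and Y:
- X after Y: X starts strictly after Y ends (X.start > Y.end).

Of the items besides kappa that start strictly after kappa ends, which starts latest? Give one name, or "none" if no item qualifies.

Target kappa = [June 5, June 12].
delta [June 7, June 8] → during → excluded.
eta [June 16, June 19] → after → candidate.
iota [June 10, June 21] → overlapped-by → excluded.
lambda [June 12, June 18] → met-by → excluded.
mu [June 23, June 24] → after → candidate.
theta [June 12, June 25] → met-by → excluded.
Among candidates, latest start is June 23 → mu.

mu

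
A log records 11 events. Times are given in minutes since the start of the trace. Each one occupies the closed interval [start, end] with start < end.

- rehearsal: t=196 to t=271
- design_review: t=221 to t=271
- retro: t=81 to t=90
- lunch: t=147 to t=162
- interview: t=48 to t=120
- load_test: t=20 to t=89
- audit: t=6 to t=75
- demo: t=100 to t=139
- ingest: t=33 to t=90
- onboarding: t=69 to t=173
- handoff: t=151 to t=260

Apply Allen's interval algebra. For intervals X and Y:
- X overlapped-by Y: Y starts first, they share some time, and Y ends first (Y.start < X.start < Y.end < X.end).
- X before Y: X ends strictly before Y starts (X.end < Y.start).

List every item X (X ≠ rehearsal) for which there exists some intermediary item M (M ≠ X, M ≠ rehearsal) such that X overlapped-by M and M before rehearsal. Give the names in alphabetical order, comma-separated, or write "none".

Target rehearsal = [t=196, t=271].
Intermediaries M with M before rehearsal: audit, demo, ingest, interview, load_test, lunch, onboarding, retro.
Via audit — items with X overlapped-by audit: ingest, interview, load_test, onboarding.
Via demo — items with X overlapped-by demo: none.
Via ingest — items with X overlapped-by ingest: interview, onboarding.
Via interview — items with X overlapped-by interview: demo, onboarding.
Via load_test — items with X overlapped-by load_test: ingest, interview, onboarding, retro.
Via lunch — items with X overlapped-by lunch: handoff.
Via onboarding — items with X overlapped-by onboarding: handoff.
Via retro — items with X overlapped-by retro: none.
Union: demo, handoff, ingest, interview, load_test, onboarding, retro.

demo, handoff, ingest, interview, load_test, onboarding, retro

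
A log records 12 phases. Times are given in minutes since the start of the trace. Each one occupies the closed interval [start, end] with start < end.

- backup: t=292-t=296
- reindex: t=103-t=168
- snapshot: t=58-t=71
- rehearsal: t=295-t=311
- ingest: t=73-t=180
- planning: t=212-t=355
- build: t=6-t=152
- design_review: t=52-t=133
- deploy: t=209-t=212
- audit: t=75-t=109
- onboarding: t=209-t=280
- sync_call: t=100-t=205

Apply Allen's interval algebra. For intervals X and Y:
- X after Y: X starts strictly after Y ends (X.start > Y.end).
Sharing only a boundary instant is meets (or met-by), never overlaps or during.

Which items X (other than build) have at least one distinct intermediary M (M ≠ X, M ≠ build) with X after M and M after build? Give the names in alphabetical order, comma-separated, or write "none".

backup, rehearsal

Target build = [t=6, t=152].
Intermediaries M with M after build: backup, deploy, onboarding, planning, rehearsal.
Via backup — items with X after backup: none.
Via deploy — items with X after deploy: backup, rehearsal.
Via onboarding — items with X after onboarding: backup, rehearsal.
Via planning — items with X after planning: none.
Via rehearsal — items with X after rehearsal: none.
Union: backup, rehearsal.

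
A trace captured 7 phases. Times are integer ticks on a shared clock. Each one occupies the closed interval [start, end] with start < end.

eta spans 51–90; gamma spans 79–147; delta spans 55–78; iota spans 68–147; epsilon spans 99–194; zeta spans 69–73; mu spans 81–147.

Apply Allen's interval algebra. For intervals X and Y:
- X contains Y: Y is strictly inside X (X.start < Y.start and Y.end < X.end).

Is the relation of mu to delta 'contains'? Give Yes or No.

mu = [81, 147], delta = [55, 78].
Actual relation of mu to delta: after.
Asked whether 'contains' holds → No.

No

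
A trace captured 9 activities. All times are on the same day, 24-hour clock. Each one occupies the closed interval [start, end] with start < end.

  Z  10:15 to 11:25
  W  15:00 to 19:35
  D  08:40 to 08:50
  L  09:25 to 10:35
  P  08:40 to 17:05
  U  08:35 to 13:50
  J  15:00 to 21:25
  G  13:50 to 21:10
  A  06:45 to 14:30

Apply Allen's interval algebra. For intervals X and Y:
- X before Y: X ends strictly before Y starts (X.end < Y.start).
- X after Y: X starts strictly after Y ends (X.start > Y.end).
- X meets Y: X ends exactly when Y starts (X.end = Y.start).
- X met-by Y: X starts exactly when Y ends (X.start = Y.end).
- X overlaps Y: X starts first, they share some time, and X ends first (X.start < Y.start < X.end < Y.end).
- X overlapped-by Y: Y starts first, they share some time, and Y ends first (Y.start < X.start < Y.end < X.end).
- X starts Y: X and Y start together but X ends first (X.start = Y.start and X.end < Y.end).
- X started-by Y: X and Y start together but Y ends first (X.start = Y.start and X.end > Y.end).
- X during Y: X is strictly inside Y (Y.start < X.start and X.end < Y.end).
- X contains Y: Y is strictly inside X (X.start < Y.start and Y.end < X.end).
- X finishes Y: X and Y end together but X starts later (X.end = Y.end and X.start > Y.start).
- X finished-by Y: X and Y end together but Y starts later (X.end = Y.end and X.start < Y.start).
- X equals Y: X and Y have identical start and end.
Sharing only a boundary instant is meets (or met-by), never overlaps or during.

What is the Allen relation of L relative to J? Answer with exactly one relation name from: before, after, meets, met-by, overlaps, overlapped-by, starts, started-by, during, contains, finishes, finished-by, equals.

before

L = [09:25, 10:35]; J = [15:00, 21:25].
Compare endpoints: L.start < J.start, L.start < J.end, L.end < J.start, L.end < J.end.
That pattern is 'before'.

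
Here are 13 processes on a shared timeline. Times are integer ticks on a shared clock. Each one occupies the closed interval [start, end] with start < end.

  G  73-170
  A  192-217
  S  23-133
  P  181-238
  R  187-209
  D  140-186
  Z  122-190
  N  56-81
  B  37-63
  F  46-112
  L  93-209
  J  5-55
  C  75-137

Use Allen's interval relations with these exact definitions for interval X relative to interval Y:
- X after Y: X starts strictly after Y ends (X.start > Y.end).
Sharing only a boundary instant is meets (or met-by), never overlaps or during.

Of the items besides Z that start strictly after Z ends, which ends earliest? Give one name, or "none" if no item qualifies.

A

Target Z = [122, 190].
A [192, 217] → after → candidate.
B [37, 63] → before → excluded.
C [75, 137] → overlaps → excluded.
D [140, 186] → during → excluded.
F [46, 112] → before → excluded.
G [73, 170] → overlaps → excluded.
J [5, 55] → before → excluded.
L [93, 209] → contains → excluded.
N [56, 81] → before → excluded.
P [181, 238] → overlapped-by → excluded.
R [187, 209] → overlapped-by → excluded.
S [23, 133] → overlaps → excluded.
Among candidates, earliest end is 217 → A.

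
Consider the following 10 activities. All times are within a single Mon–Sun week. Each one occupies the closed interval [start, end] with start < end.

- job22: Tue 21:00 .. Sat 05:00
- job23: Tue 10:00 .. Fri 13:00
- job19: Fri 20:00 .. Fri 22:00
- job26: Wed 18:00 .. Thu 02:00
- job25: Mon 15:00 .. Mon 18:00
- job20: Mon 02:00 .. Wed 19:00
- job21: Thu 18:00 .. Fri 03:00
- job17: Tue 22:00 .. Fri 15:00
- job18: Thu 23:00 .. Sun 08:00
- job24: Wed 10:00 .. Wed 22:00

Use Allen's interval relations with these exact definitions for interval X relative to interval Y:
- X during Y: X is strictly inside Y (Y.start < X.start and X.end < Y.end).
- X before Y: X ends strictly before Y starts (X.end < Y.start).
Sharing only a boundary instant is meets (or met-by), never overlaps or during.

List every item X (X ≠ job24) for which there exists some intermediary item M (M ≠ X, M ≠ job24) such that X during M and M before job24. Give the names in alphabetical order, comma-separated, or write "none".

Target job24 = [Wed 10:00, Wed 22:00].
Intermediaries M with M before job24: job25.
Via job25 — items with X during job25: none.
Union: none.

none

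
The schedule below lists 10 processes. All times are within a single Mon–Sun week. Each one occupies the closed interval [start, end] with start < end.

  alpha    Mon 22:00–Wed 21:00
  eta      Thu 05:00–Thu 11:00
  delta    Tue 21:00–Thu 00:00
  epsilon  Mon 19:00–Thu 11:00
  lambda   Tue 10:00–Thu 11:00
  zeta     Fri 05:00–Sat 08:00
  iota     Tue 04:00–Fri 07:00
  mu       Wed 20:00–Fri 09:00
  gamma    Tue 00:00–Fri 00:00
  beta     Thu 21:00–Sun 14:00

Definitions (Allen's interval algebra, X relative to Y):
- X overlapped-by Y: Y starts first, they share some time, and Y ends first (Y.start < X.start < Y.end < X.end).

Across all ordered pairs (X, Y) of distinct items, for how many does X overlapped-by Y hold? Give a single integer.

Checking all 90 ordered pairs for relation 'overlapped-by'; matching pairs in alphabetical order:
(beta, gamma): beta overlapped-by gamma ✓
(beta, iota): beta overlapped-by iota ✓
(beta, mu): beta overlapped-by mu ✓
(delta, alpha): delta overlapped-by alpha ✓
(gamma, alpha): gamma overlapped-by alpha ✓
(gamma, epsilon): gamma overlapped-by epsilon ✓
(iota, alpha): iota overlapped-by alpha ✓
(iota, epsilon): iota overlapped-by epsilon ✓
(iota, gamma): iota overlapped-by gamma ✓
(lambda, alpha): lambda overlapped-by alpha ✓
(mu, alpha): mu overlapped-by alpha ✓
(mu, delta): mu overlapped-by delta ✓
(mu, epsilon): mu overlapped-by epsilon ✓
(mu, gamma): mu overlapped-by gamma ✓
(mu, iota): mu overlapped-by iota ✓
(mu, lambda): mu overlapped-by lambda ✓
(zeta, iota): zeta overlapped-by iota ✓
(zeta, mu): zeta overlapped-by mu ✓
Count: 18.

18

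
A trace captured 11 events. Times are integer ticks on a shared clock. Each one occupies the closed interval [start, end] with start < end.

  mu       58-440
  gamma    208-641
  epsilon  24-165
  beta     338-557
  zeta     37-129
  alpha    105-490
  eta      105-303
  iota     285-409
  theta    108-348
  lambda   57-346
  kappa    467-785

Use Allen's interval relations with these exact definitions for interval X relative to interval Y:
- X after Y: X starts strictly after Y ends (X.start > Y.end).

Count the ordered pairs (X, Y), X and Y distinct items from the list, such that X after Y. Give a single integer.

14

Checking all 110 ordered pairs for relation 'after'; matching pairs in alphabetical order:
(beta, epsilon): beta after epsilon ✓
(beta, eta): beta after eta ✓
(beta, zeta): beta after zeta ✓
(gamma, epsilon): gamma after epsilon ✓
(gamma, zeta): gamma after zeta ✓
(iota, epsilon): iota after epsilon ✓
(iota, zeta): iota after zeta ✓
(kappa, epsilon): kappa after epsilon ✓
(kappa, eta): kappa after eta ✓
(kappa, iota): kappa after iota ✓
(kappa, lambda): kappa after lambda ✓
(kappa, mu): kappa after mu ✓
(kappa, theta): kappa after theta ✓
(kappa, zeta): kappa after zeta ✓
Count: 14.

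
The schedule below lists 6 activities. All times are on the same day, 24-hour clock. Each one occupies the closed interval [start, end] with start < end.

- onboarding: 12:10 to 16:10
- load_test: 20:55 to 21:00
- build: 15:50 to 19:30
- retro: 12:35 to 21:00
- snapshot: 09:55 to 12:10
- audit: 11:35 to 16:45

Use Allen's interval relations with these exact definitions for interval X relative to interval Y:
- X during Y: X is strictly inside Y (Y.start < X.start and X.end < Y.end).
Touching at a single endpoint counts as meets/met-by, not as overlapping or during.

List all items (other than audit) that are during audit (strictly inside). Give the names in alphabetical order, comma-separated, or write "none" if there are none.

Target audit = [11:35, 16:45].
build [15:50, 19:30] → overlapped-by → no.
load_test [20:55, 21:00] → after → no.
onboarding [12:10, 16:10] → during → yes.
retro [12:35, 21:00] → overlapped-by → no.
snapshot [09:55, 12:10] → overlaps → no.
Result: onboarding.

onboarding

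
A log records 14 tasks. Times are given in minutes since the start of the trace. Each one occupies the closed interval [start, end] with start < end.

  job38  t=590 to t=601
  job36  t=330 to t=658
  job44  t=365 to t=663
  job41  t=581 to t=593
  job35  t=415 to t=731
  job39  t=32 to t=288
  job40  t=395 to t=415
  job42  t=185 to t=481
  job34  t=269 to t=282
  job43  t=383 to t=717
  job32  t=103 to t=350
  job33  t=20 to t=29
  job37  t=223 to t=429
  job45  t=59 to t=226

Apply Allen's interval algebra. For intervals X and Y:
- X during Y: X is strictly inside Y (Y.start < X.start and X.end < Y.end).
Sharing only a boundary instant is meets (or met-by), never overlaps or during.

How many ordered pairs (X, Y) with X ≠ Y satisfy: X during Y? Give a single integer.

Checking all 182 ordered pairs for relation 'during'; matching pairs in alphabetical order:
(job34, job32): job34 during job32 ✓
(job34, job37): job34 during job37 ✓
(job34, job39): job34 during job39 ✓
(job34, job42): job34 during job42 ✓
(job37, job42): job37 during job42 ✓
(job38, job35): job38 during job35 ✓
(job38, job36): job38 during job36 ✓
(job38, job43): job38 during job43 ✓
(job38, job44): job38 during job44 ✓
(job40, job36): job40 during job36 ✓
(job40, job37): job40 during job37 ✓
(job40, job42): job40 during job42 ✓
(job40, job43): job40 during job43 ✓
(job40, job44): job40 during job44 ✓
(job41, job35): job41 during job35 ✓
(job41, job36): job41 during job36 ✓
(job41, job43): job41 during job43 ✓
(job41, job44): job41 during job44 ✓
(job45, job39): job45 during job39 ✓
Count: 19.

19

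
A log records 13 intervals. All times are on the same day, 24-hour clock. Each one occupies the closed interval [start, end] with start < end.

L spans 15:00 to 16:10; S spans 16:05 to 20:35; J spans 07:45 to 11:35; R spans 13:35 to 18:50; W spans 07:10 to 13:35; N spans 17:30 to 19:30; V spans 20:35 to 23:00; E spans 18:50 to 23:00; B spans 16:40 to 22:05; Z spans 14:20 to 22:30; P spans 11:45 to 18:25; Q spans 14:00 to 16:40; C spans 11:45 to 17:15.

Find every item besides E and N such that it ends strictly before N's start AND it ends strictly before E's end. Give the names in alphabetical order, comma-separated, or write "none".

C, J, L, Q, W

Conditions: its end is strictly before N's start (X.end < 17:30) AND its end is strictly before E's end (X.end < 23:00).
B: end 22:05 < 17:30? ✗; end 22:05 < 23:00? ✓ → no.
C: end 17:15 < 17:30? ✓; end 17:15 < 23:00? ✓ → yes.
J: end 11:35 < 17:30? ✓; end 11:35 < 23:00? ✓ → yes.
L: end 16:10 < 17:30? ✓; end 16:10 < 23:00? ✓ → yes.
P: end 18:25 < 17:30? ✗; end 18:25 < 23:00? ✓ → no.
Q: end 16:40 < 17:30? ✓; end 16:40 < 23:00? ✓ → yes.
R: end 18:50 < 17:30? ✗; end 18:50 < 23:00? ✓ → no.
S: end 20:35 < 17:30? ✗; end 20:35 < 23:00? ✓ → no.
V: end 23:00 < 17:30? ✗; end 23:00 < 23:00? ✗ → no.
W: end 13:35 < 17:30? ✓; end 13:35 < 23:00? ✓ → yes.
Z: end 22:30 < 17:30? ✗; end 22:30 < 23:00? ✓ → no.
Result: C, J, L, Q, W.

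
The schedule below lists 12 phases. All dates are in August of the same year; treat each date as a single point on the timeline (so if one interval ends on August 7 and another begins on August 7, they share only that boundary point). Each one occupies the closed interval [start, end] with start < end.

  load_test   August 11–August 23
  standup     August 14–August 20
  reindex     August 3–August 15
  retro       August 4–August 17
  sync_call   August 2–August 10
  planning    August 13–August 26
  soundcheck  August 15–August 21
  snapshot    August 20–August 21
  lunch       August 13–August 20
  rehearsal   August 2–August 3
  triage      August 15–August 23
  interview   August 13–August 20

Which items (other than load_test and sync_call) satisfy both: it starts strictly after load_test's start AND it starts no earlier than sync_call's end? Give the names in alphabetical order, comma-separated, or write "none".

Conditions: its start is strictly after load_test's start (X.start > August 11) AND its start is no earlier than sync_call's end (X.start >= August 10).
interview: start August 13 > August 11? ✓; start August 13 >= August 10? ✓ → yes.
lunch: start August 13 > August 11? ✓; start August 13 >= August 10? ✓ → yes.
planning: start August 13 > August 11? ✓; start August 13 >= August 10? ✓ → yes.
rehearsal: start August 2 > August 11? ✗; start August 2 >= August 10? ✗ → no.
reindex: start August 3 > August 11? ✗; start August 3 >= August 10? ✗ → no.
retro: start August 4 > August 11? ✗; start August 4 >= August 10? ✗ → no.
snapshot: start August 20 > August 11? ✓; start August 20 >= August 10? ✓ → yes.
soundcheck: start August 15 > August 11? ✓; start August 15 >= August 10? ✓ → yes.
standup: start August 14 > August 11? ✓; start August 14 >= August 10? ✓ → yes.
triage: start August 15 > August 11? ✓; start August 15 >= August 10? ✓ → yes.
Result: interview, lunch, planning, snapshot, soundcheck, standup, triage.

interview, lunch, planning, snapshot, soundcheck, standup, triage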